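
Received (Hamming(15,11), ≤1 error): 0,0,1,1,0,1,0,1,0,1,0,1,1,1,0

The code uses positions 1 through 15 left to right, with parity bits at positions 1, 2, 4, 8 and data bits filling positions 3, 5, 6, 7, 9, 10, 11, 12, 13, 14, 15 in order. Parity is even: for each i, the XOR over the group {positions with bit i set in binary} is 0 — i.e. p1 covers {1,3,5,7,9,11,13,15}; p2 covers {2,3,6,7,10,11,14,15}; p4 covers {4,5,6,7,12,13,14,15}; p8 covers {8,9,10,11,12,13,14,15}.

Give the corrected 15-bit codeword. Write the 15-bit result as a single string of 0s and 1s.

s1 (pos 1,3,5,7,9,11,13,15): 0⊕1⊕0⊕0⊕0⊕0⊕1⊕0 = 0
s2 (pos 2,3,6,7,10,11,14,15): 0⊕1⊕1⊕0⊕1⊕0⊕1⊕0 = 0
s4 (pos 4,5,6,7,12,13,14,15): 1⊕0⊕1⊕0⊕1⊕1⊕1⊕0 = 1
s8 (pos 8,9,10,11,12,13,14,15): 1⊕0⊕1⊕0⊕1⊕1⊕1⊕0 = 1
Syndrome s8…s1 = 1100 → error at position 12.
Flip position 12: 001101010101110 → 001101010100110

001101010100110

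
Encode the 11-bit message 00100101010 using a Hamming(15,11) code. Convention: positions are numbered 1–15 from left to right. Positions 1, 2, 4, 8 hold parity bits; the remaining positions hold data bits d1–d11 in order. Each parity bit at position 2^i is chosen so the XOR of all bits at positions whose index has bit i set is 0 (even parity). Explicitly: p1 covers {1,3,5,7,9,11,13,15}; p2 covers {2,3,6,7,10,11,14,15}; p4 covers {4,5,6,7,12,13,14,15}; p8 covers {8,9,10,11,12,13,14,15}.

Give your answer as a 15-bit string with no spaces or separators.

010101010101010

Place data at non-parity positions: p1 p2 0 p4 0 1 0 p8 0 1 0 1 0 1 0
p1 (pos 1,3,5,7,9,11,13,15): XOR of data positions = 0⊕0⊕0⊕0⊕0⊕0⊕0 = 0
p2 (pos 2,3,6,7,10,11,14,15): XOR of data positions = 0⊕1⊕0⊕1⊕0⊕1⊕0 = 1
p4 (pos 4,5,6,7,12,13,14,15): XOR of data positions = 0⊕1⊕0⊕1⊕0⊕1⊕0 = 1
p8 (pos 8,9,10,11,12,13,14,15): XOR of data positions = 0⊕1⊕0⊕1⊕0⊕1⊕0 = 1
Codeword: 010101010101010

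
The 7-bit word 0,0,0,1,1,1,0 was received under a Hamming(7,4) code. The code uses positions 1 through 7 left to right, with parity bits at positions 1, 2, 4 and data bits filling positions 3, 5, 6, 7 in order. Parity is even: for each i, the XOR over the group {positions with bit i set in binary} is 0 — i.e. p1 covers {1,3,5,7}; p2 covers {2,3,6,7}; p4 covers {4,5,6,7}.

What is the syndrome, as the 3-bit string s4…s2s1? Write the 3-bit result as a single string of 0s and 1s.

s1 (pos 1,3,5,7): 0⊕0⊕1⊕0 = 1
s2 (pos 2,3,6,7): 0⊕0⊕1⊕0 = 1
s4 (pos 4,5,6,7): 1⊕1⊕1⊕0 = 1
Syndrome s4…s1 = 111 → error at position 7.

111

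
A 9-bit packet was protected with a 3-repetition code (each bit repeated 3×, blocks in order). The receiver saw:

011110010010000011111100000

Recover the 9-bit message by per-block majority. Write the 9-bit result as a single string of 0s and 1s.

Block 1 (011): 2 ones → 1
Block 2 (110): 2 ones → 1
Block 3 (010): 1 one → 0
Block 4 (010): 1 one → 0
Block 5 (000): 0 ones → 0
Block 6 (011): 2 ones → 1
Block 7 (111): 3 ones → 1
Block 8 (100): 1 one → 0
Block 9 (000): 0 ones → 0

110001100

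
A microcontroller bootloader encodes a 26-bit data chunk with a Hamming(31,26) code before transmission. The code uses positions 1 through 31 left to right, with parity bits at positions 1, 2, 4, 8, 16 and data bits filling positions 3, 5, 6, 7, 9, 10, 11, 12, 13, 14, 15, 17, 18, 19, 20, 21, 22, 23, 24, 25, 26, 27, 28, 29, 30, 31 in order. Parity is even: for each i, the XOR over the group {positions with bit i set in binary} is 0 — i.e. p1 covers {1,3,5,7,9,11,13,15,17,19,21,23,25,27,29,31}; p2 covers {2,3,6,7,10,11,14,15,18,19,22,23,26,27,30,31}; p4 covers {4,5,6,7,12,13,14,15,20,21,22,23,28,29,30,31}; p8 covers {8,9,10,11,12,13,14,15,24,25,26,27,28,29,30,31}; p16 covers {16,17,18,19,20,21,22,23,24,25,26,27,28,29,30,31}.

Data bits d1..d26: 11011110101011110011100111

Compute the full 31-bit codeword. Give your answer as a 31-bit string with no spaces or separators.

Place data at non-parity positions: p1 p2 1 p4 1 0 1 p8 1 1 1 0 1 0 1 p16 0 1 1 1 1 0 0 1 1 1 0 0 1 1 1
p1 (pos 1,3,5,7,9,11,13,15,17,19,21,23,25,27,29,31): XOR of data positions = 1⊕1⊕1⊕1⊕1⊕1⊕1⊕0⊕1⊕1⊕0⊕1⊕0⊕1⊕1 = 0
p2 (pos 2,3,6,7,10,11,14,15,18,19,22,23,26,27,30,31): XOR of data positions = 1⊕0⊕1⊕1⊕1⊕0⊕1⊕1⊕1⊕0⊕0⊕1⊕0⊕1⊕1 = 0
p4 (pos 4,5,6,7,12,13,14,15,20,21,22,23,28,29,30,31): XOR of data positions = 1⊕0⊕1⊕0⊕1⊕0⊕1⊕1⊕1⊕0⊕0⊕0⊕1⊕1⊕1 = 1
p8 (pos 8,9,10,11,12,13,14,15,24,25,26,27,28,29,30,31): XOR of data positions = 1⊕1⊕1⊕0⊕1⊕0⊕1⊕1⊕1⊕1⊕0⊕0⊕1⊕1⊕1 = 1
p16 (pos 16,17,18,19,20,21,22,23,24,25,26,27,28,29,30,31): XOR of data positions = 0⊕1⊕1⊕1⊕1⊕0⊕0⊕1⊕1⊕1⊕0⊕0⊕1⊕1⊕1 = 0
Codeword: 0011101111101010011110011100111

0011101111101010011110011100111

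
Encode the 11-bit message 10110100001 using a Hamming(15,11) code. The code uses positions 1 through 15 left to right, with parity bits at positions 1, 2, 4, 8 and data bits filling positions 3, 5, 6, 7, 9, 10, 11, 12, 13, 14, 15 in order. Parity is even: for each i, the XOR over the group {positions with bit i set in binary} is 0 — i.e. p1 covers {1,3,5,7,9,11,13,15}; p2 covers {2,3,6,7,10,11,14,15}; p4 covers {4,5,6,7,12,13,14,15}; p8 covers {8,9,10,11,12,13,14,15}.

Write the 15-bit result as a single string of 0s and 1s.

111101100100001

Place data at non-parity positions: p1 p2 1 p4 0 1 1 p8 0 1 0 0 0 0 1
p1 (pos 1,3,5,7,9,11,13,15): XOR of data positions = 1⊕0⊕1⊕0⊕0⊕0⊕1 = 1
p2 (pos 2,3,6,7,10,11,14,15): XOR of data positions = 1⊕1⊕1⊕1⊕0⊕0⊕1 = 1
p4 (pos 4,5,6,7,12,13,14,15): XOR of data positions = 0⊕1⊕1⊕0⊕0⊕0⊕1 = 1
p8 (pos 8,9,10,11,12,13,14,15): XOR of data positions = 0⊕1⊕0⊕0⊕0⊕0⊕1 = 0
Codeword: 111101100100001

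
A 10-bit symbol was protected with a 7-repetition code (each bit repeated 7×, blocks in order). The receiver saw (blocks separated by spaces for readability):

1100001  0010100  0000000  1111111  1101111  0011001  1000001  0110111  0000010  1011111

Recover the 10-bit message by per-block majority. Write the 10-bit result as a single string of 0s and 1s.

Block 1 (1100001): 3 ones → 0
Block 2 (0010100): 2 ones → 0
Block 3 (0000000): 0 ones → 0
Block 4 (1111111): 7 ones → 1
Block 5 (1101111): 6 ones → 1
Block 6 (0011001): 3 ones → 0
Block 7 (1000001): 2 ones → 0
Block 8 (0110111): 5 ones → 1
Block 9 (0000010): 1 one → 0
Block 10 (1011111): 6 ones → 1

0001100101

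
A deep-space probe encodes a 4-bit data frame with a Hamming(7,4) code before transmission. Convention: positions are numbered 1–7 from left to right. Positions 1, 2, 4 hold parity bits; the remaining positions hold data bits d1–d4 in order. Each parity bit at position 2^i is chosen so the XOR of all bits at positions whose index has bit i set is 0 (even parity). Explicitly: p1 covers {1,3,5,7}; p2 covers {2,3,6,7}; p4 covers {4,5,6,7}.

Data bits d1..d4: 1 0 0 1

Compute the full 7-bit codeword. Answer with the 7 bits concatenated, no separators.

0011001

Place data at non-parity positions: p1 p2 1 p4 0 0 1
p1 (pos 1,3,5,7): XOR of data positions = 1⊕0⊕1 = 0
p2 (pos 2,3,6,7): XOR of data positions = 1⊕0⊕1 = 0
p4 (pos 4,5,6,7): XOR of data positions = 0⊕0⊕1 = 1
Codeword: 0011001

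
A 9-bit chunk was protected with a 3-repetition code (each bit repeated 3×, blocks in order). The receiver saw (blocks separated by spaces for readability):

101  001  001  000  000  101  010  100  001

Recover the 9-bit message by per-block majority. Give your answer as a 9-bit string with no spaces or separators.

100001000

Block 1 (101): 2 ones → 1
Block 2 (001): 1 one → 0
Block 3 (001): 1 one → 0
Block 4 (000): 0 ones → 0
Block 5 (000): 0 ones → 0
Block 6 (101): 2 ones → 1
Block 7 (010): 1 one → 0
Block 8 (100): 1 one → 0
Block 9 (001): 1 one → 0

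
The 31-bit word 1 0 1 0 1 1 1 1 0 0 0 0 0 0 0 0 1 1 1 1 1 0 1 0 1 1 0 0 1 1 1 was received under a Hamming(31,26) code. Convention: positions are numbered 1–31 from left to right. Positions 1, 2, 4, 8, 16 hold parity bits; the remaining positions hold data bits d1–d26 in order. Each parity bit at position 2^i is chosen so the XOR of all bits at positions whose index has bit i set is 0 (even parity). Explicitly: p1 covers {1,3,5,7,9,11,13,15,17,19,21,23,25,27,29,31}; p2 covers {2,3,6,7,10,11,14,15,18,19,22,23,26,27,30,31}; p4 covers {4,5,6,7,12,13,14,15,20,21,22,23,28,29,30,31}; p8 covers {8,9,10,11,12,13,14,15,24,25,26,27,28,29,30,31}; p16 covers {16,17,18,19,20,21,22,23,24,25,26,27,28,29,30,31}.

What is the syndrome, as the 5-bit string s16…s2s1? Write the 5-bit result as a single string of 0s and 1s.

s1 (pos 1,3,5,7,9,11,13,15,17,19,21,23,25,27,29,31): 1⊕1⊕1⊕1⊕0⊕0⊕0⊕0⊕1⊕1⊕1⊕1⊕1⊕0⊕1⊕1 = 1
s2 (pos 2,3,6,7,10,11,14,15,18,19,22,23,26,27,30,31): 0⊕1⊕1⊕1⊕0⊕0⊕0⊕0⊕1⊕1⊕0⊕1⊕1⊕0⊕1⊕1 = 1
s4 (pos 4,5,6,7,12,13,14,15,20,21,22,23,28,29,30,31): 0⊕1⊕1⊕1⊕0⊕0⊕0⊕0⊕1⊕1⊕0⊕1⊕0⊕1⊕1⊕1 = 1
s8 (pos 8,9,10,11,12,13,14,15,24,25,26,27,28,29,30,31): 1⊕0⊕0⊕0⊕0⊕0⊕0⊕0⊕0⊕1⊕1⊕0⊕0⊕1⊕1⊕1 = 0
s16 (pos 16,17,18,19,20,21,22,23,24,25,26,27,28,29,30,31): 0⊕1⊕1⊕1⊕1⊕1⊕0⊕1⊕0⊕1⊕1⊕0⊕0⊕1⊕1⊕1 = 1
Syndrome s16…s1 = 10111 → error at position 23.

10111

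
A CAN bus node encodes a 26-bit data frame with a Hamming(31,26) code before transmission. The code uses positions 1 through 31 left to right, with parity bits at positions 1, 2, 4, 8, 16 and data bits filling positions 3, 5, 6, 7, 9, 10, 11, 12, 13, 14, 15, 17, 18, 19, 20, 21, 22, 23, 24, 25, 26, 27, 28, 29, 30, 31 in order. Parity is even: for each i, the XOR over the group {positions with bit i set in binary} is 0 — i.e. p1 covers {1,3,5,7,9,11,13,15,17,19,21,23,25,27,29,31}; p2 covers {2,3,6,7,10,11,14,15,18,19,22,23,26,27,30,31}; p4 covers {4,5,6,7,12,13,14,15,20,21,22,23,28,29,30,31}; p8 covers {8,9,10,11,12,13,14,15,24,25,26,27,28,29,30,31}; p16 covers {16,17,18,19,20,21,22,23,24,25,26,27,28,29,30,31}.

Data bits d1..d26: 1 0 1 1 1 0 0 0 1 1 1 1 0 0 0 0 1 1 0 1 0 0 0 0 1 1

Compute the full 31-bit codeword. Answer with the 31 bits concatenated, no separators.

1111011110001110100001101000011

Place data at non-parity positions: p1 p2 1 p4 0 1 1 p8 1 0 0 0 1 1 1 p16 1 0 0 0 0 1 1 0 1 0 0 0 0 1 1
p1 (pos 1,3,5,7,9,11,13,15,17,19,21,23,25,27,29,31): XOR of data positions = 1⊕0⊕1⊕1⊕0⊕1⊕1⊕1⊕0⊕0⊕1⊕1⊕0⊕0⊕1 = 1
p2 (pos 2,3,6,7,10,11,14,15,18,19,22,23,26,27,30,31): XOR of data positions = 1⊕1⊕1⊕0⊕0⊕1⊕1⊕0⊕0⊕1⊕1⊕0⊕0⊕1⊕1 = 1
p4 (pos 4,5,6,7,12,13,14,15,20,21,22,23,28,29,30,31): XOR of data positions = 0⊕1⊕1⊕0⊕1⊕1⊕1⊕0⊕0⊕1⊕1⊕0⊕0⊕1⊕1 = 1
p8 (pos 8,9,10,11,12,13,14,15,24,25,26,27,28,29,30,31): XOR of data positions = 1⊕0⊕0⊕0⊕1⊕1⊕1⊕0⊕1⊕0⊕0⊕0⊕0⊕1⊕1 = 1
p16 (pos 16,17,18,19,20,21,22,23,24,25,26,27,28,29,30,31): XOR of data positions = 1⊕0⊕0⊕0⊕0⊕1⊕1⊕0⊕1⊕0⊕0⊕0⊕0⊕1⊕1 = 0
Codeword: 1111011110001110100001101000011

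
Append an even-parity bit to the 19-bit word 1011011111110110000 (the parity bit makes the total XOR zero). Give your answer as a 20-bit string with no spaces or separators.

XOR of the 19 data bits: 1⊕0⊕1⊕1⊕0⊕1⊕1⊕1⊕1⊕1⊕1⊕1⊕0⊕1⊕1⊕0⊕0⊕0⊕0 = 0
Parity bit = 0 (so all 20 bits XOR to 0).

10110111111101100000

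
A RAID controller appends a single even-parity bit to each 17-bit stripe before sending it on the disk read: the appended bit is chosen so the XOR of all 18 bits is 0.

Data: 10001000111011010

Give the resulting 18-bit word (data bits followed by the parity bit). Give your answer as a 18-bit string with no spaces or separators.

XOR of the 17 data bits: 1⊕0⊕0⊕0⊕1⊕0⊕0⊕0⊕1⊕1⊕1⊕0⊕1⊕1⊕0⊕1⊕0 = 0
Parity bit = 0 (so all 18 bits XOR to 0).

100010001110110100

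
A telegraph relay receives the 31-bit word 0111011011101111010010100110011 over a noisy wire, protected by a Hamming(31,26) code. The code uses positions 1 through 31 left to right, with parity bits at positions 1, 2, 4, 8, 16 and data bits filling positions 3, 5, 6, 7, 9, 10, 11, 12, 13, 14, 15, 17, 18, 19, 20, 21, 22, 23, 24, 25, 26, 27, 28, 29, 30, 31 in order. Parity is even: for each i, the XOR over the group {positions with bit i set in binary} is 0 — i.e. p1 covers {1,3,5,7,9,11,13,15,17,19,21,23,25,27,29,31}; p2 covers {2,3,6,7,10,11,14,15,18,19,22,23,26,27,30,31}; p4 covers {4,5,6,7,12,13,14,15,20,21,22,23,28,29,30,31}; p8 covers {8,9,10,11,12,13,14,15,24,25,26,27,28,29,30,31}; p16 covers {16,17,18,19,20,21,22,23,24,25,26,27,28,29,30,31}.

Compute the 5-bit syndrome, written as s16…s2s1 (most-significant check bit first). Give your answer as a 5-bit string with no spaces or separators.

00000

s1 (pos 1,3,5,7,9,11,13,15,17,19,21,23,25,27,29,31): 0⊕1⊕0⊕1⊕1⊕1⊕1⊕1⊕0⊕0⊕1⊕1⊕0⊕1⊕0⊕1 = 0
s2 (pos 2,3,6,7,10,11,14,15,18,19,22,23,26,27,30,31): 1⊕1⊕1⊕1⊕1⊕1⊕1⊕1⊕1⊕0⊕0⊕1⊕1⊕1⊕1⊕1 = 0
s4 (pos 4,5,6,7,12,13,14,15,20,21,22,23,28,29,30,31): 1⊕0⊕1⊕1⊕0⊕1⊕1⊕1⊕0⊕1⊕0⊕1⊕0⊕0⊕1⊕1 = 0
s8 (pos 8,9,10,11,12,13,14,15,24,25,26,27,28,29,30,31): 0⊕1⊕1⊕1⊕0⊕1⊕1⊕1⊕0⊕0⊕1⊕1⊕0⊕0⊕1⊕1 = 0
s16 (pos 16,17,18,19,20,21,22,23,24,25,26,27,28,29,30,31): 1⊕0⊕1⊕0⊕0⊕1⊕0⊕1⊕0⊕0⊕1⊕1⊕0⊕0⊕1⊕1 = 0
Syndrome s16…s1 = 00000 → no error.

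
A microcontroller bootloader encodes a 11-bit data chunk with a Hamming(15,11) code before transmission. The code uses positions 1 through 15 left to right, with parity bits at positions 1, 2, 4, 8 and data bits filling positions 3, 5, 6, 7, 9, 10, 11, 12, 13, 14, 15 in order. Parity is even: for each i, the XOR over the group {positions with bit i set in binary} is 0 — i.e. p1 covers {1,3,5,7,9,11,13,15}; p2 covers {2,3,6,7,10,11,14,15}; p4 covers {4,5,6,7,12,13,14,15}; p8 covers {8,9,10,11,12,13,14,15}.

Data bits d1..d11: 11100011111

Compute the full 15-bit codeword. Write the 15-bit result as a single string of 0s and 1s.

Place data at non-parity positions: p1 p2 1 p4 1 1 0 p8 0 0 1 1 1 1 1
p1 (pos 1,3,5,7,9,11,13,15): XOR of data positions = 1⊕1⊕0⊕0⊕1⊕1⊕1 = 1
p2 (pos 2,3,6,7,10,11,14,15): XOR of data positions = 1⊕1⊕0⊕0⊕1⊕1⊕1 = 1
p4 (pos 4,5,6,7,12,13,14,15): XOR of data positions = 1⊕1⊕0⊕1⊕1⊕1⊕1 = 0
p8 (pos 8,9,10,11,12,13,14,15): XOR of data positions = 0⊕0⊕1⊕1⊕1⊕1⊕1 = 1
Codeword: 111011010011111

111011010011111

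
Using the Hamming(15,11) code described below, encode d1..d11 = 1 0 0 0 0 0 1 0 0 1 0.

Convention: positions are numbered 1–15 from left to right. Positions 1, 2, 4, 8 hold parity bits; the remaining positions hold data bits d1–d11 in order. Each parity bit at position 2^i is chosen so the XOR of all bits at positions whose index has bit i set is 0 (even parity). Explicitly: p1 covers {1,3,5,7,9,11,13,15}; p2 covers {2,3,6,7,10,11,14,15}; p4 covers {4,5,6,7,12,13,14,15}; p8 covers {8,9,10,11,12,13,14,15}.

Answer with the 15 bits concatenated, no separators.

Place data at non-parity positions: p1 p2 1 p4 0 0 0 p8 0 0 1 0 0 1 0
p1 (pos 1,3,5,7,9,11,13,15): XOR of data positions = 1⊕0⊕0⊕0⊕1⊕0⊕0 = 0
p2 (pos 2,3,6,7,10,11,14,15): XOR of data positions = 1⊕0⊕0⊕0⊕1⊕1⊕0 = 1
p4 (pos 4,5,6,7,12,13,14,15): XOR of data positions = 0⊕0⊕0⊕0⊕0⊕1⊕0 = 1
p8 (pos 8,9,10,11,12,13,14,15): XOR of data positions = 0⊕0⊕1⊕0⊕0⊕1⊕0 = 0
Codeword: 011100000010010

011100000010010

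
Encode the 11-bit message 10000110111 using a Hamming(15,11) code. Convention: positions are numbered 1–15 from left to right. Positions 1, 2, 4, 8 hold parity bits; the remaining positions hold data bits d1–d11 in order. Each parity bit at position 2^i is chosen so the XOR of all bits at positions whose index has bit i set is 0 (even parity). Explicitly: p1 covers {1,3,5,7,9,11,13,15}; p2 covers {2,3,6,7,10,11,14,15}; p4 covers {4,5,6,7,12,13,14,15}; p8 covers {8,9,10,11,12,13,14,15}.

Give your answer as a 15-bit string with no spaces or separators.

Place data at non-parity positions: p1 p2 1 p4 0 0 0 p8 0 1 1 0 1 1 1
p1 (pos 1,3,5,7,9,11,13,15): XOR of data positions = 1⊕0⊕0⊕0⊕1⊕1⊕1 = 0
p2 (pos 2,3,6,7,10,11,14,15): XOR of data positions = 1⊕0⊕0⊕1⊕1⊕1⊕1 = 1
p4 (pos 4,5,6,7,12,13,14,15): XOR of data positions = 0⊕0⊕0⊕0⊕1⊕1⊕1 = 1
p8 (pos 8,9,10,11,12,13,14,15): XOR of data positions = 0⊕1⊕1⊕0⊕1⊕1⊕1 = 1
Codeword: 011100010110111

011100010110111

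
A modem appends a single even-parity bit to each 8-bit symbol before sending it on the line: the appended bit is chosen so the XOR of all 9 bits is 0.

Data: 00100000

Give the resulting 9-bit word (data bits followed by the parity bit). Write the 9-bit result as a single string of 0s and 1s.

001000001

XOR of the 8 data bits: 0⊕0⊕1⊕0⊕0⊕0⊕0⊕0 = 1
Parity bit = 1 (so all 9 bits XOR to 0).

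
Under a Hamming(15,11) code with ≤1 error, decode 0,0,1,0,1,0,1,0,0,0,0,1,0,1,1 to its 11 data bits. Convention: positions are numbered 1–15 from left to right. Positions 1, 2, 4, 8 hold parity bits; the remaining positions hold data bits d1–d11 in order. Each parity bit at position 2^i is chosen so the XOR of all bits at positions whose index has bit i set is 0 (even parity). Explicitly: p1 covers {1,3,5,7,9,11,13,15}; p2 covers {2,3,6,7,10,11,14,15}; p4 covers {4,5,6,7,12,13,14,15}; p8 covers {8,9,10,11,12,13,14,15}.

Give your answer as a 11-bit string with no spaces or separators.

11010000011

s1 (pos 1,3,5,7,9,11,13,15): 0⊕1⊕1⊕1⊕0⊕0⊕0⊕1 = 0
s2 (pos 2,3,6,7,10,11,14,15): 0⊕1⊕0⊕1⊕0⊕0⊕1⊕1 = 0
s4 (pos 4,5,6,7,12,13,14,15): 0⊕1⊕0⊕1⊕1⊕0⊕1⊕1 = 1
s8 (pos 8,9,10,11,12,13,14,15): 0⊕0⊕0⊕0⊕1⊕0⊕1⊕1 = 1
Syndrome s8…s1 = 1100 → error at position 12.
Flip position 12: 001010100001011 → 001010100000011
Read data bits from positions 3,5,6,7,9,10,11,12,13,14,15: 11010000011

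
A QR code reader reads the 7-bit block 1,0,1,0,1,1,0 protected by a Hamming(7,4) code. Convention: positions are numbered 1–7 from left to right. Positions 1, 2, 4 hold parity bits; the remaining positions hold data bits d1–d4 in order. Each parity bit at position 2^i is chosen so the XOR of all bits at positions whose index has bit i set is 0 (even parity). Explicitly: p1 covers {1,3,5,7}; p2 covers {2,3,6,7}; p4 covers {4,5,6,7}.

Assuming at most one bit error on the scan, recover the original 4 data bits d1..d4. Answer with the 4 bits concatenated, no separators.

s1 (pos 1,3,5,7): 1⊕1⊕1⊕0 = 1
s2 (pos 2,3,6,7): 0⊕1⊕1⊕0 = 0
s4 (pos 4,5,6,7): 0⊕1⊕1⊕0 = 0
Syndrome s4…s1 = 001 → error at position 1.
Flip position 1: 1010110 → 0010110
Read data bits from positions 3,5,6,7: 1110

1110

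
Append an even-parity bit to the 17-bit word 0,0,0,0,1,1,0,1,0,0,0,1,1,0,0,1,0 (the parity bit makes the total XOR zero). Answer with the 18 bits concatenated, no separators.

000011010001100100

XOR of the 17 data bits: 0⊕0⊕0⊕0⊕1⊕1⊕0⊕1⊕0⊕0⊕0⊕1⊕1⊕0⊕0⊕1⊕0 = 0
Parity bit = 0 (so all 18 bits XOR to 0).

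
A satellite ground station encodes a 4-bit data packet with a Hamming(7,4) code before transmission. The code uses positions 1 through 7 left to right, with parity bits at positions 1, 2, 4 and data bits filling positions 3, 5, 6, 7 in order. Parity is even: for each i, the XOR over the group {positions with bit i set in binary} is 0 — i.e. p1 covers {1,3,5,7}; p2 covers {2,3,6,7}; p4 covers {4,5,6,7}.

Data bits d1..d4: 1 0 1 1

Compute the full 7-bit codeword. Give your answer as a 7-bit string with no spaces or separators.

Place data at non-parity positions: p1 p2 1 p4 0 1 1
p1 (pos 1,3,5,7): XOR of data positions = 1⊕0⊕1 = 0
p2 (pos 2,3,6,7): XOR of data positions = 1⊕1⊕1 = 1
p4 (pos 4,5,6,7): XOR of data positions = 0⊕1⊕1 = 0
Codeword: 0110011

0110011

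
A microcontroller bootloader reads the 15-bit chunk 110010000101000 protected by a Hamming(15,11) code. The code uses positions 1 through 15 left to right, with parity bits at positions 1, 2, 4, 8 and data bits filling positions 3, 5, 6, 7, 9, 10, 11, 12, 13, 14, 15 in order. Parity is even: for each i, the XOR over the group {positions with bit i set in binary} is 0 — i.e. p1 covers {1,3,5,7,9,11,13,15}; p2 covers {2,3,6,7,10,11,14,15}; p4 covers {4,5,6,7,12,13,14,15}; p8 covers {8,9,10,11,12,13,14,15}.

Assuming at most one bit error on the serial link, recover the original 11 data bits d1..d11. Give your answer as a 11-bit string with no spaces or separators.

s1 (pos 1,3,5,7,9,11,13,15): 1⊕0⊕1⊕0⊕0⊕0⊕0⊕0 = 0
s2 (pos 2,3,6,7,10,11,14,15): 1⊕0⊕0⊕0⊕1⊕0⊕0⊕0 = 0
s4 (pos 4,5,6,7,12,13,14,15): 0⊕1⊕0⊕0⊕1⊕0⊕0⊕0 = 0
s8 (pos 8,9,10,11,12,13,14,15): 0⊕0⊕1⊕0⊕1⊕0⊕0⊕0 = 0
Syndrome s8…s1 = 0000 → no error.
Read data bits from positions 3,5,6,7,9,10,11,12,13,14,15: 01000101000

01000101000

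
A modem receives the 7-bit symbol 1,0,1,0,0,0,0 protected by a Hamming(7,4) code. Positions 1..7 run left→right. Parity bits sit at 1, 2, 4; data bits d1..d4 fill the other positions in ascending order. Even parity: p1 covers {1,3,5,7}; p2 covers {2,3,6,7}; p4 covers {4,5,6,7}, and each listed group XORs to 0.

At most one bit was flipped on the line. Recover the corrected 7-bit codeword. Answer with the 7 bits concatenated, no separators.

1110000

s1 (pos 1,3,5,7): 1⊕1⊕0⊕0 = 0
s2 (pos 2,3,6,7): 0⊕1⊕0⊕0 = 1
s4 (pos 4,5,6,7): 0⊕0⊕0⊕0 = 0
Syndrome s4…s1 = 010 → error at position 2.
Flip position 2: 1010000 → 1110000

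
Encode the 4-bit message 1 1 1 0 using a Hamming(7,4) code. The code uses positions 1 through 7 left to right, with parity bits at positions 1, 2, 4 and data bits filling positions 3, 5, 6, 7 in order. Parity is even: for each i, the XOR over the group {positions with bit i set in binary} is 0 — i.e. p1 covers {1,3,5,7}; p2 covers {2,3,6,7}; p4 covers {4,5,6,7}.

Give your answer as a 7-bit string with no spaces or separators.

Place data at non-parity positions: p1 p2 1 p4 1 1 0
p1 (pos 1,3,5,7): XOR of data positions = 1⊕1⊕0 = 0
p2 (pos 2,3,6,7): XOR of data positions = 1⊕1⊕0 = 0
p4 (pos 4,5,6,7): XOR of data positions = 1⊕1⊕0 = 0
Codeword: 0010110

0010110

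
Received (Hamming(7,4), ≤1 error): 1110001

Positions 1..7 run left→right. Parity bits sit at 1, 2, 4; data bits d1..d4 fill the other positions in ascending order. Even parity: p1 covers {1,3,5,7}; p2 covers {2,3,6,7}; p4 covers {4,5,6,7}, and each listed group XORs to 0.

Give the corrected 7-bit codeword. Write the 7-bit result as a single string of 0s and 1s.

s1 (pos 1,3,5,7): 1⊕1⊕0⊕1 = 1
s2 (pos 2,3,6,7): 1⊕1⊕0⊕1 = 1
s4 (pos 4,5,6,7): 0⊕0⊕0⊕1 = 1
Syndrome s4…s1 = 111 → error at position 7.
Flip position 7: 1110001 → 1110000

1110000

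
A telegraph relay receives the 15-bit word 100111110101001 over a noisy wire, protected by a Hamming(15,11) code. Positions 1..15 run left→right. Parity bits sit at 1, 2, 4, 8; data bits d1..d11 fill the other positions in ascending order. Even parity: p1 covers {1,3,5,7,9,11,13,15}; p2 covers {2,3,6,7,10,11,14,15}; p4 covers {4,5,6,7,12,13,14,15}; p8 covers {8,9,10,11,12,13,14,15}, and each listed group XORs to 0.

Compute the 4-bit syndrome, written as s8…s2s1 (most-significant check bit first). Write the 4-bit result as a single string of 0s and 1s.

0000

s1 (pos 1,3,5,7,9,11,13,15): 1⊕0⊕1⊕1⊕0⊕0⊕0⊕1 = 0
s2 (pos 2,3,6,7,10,11,14,15): 0⊕0⊕1⊕1⊕1⊕0⊕0⊕1 = 0
s4 (pos 4,5,6,7,12,13,14,15): 1⊕1⊕1⊕1⊕1⊕0⊕0⊕1 = 0
s8 (pos 8,9,10,11,12,13,14,15): 1⊕0⊕1⊕0⊕1⊕0⊕0⊕1 = 0
Syndrome s8…s1 = 0000 → no error.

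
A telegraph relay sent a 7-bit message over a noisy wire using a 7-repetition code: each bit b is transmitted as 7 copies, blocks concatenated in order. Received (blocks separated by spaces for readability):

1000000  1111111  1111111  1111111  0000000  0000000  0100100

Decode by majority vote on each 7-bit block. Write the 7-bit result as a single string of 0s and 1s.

Block 1 (1000000): 1 one → 0
Block 2 (1111111): 7 ones → 1
Block 3 (1111111): 7 ones → 1
Block 4 (1111111): 7 ones → 1
Block 5 (0000000): 0 ones → 0
Block 6 (0000000): 0 ones → 0
Block 7 (0100100): 2 ones → 0

0111000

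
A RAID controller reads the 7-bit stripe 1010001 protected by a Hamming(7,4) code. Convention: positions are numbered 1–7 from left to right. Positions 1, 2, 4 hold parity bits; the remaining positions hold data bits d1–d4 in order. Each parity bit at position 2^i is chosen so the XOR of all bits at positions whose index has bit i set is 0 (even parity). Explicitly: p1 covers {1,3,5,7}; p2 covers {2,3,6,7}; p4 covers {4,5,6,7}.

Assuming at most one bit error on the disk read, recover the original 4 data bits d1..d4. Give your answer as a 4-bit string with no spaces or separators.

s1 (pos 1,3,5,7): 1⊕1⊕0⊕1 = 1
s2 (pos 2,3,6,7): 0⊕1⊕0⊕1 = 0
s4 (pos 4,5,6,7): 0⊕0⊕0⊕1 = 1
Syndrome s4…s1 = 101 → error at position 5.
Flip position 5: 1010001 → 1010101
Read data bits from positions 3,5,6,7: 1101

1101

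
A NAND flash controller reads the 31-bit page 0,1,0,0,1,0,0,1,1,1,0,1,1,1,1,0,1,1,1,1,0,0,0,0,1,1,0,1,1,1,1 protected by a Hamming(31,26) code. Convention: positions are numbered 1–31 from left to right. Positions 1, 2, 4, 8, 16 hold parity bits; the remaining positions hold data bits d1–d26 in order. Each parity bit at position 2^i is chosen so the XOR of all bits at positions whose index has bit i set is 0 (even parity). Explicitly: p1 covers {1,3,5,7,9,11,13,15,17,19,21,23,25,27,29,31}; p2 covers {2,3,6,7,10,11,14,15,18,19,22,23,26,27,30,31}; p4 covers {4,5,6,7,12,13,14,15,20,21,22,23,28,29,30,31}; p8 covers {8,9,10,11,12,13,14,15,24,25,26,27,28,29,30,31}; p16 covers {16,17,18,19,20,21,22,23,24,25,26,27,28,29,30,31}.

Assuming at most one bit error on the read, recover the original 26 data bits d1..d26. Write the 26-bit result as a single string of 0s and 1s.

s1 (pos 1,3,5,7,9,11,13,15,17,19,21,23,25,27,29,31): 0⊕0⊕1⊕0⊕1⊕0⊕1⊕1⊕1⊕1⊕0⊕0⊕1⊕0⊕1⊕1 = 1
s2 (pos 2,3,6,7,10,11,14,15,18,19,22,23,26,27,30,31): 1⊕0⊕0⊕0⊕1⊕0⊕1⊕1⊕1⊕1⊕0⊕0⊕1⊕0⊕1⊕1 = 1
s4 (pos 4,5,6,7,12,13,14,15,20,21,22,23,28,29,30,31): 0⊕1⊕0⊕0⊕1⊕1⊕1⊕1⊕1⊕0⊕0⊕0⊕1⊕1⊕1⊕1 = 0
s8 (pos 8,9,10,11,12,13,14,15,24,25,26,27,28,29,30,31): 1⊕1⊕1⊕0⊕1⊕1⊕1⊕1⊕0⊕1⊕1⊕0⊕1⊕1⊕1⊕1 = 1
s16 (pos 16,17,18,19,20,21,22,23,24,25,26,27,28,29,30,31): 0⊕1⊕1⊕1⊕1⊕0⊕0⊕0⊕0⊕1⊕1⊕0⊕1⊕1⊕1⊕1 = 0
Syndrome s16…s1 = 01011 → error at position 11.
Flip position 11: 0100100111011110111100001101111 → 0100100111111110111100001101111
Read data bits from positions 3,5,6,7,9,10,11,12,13,14,15,17,18,19,20,21,22,23,24,25,26,27,28,29,30,31: 01001111111111100001101111

01001111111111100001101111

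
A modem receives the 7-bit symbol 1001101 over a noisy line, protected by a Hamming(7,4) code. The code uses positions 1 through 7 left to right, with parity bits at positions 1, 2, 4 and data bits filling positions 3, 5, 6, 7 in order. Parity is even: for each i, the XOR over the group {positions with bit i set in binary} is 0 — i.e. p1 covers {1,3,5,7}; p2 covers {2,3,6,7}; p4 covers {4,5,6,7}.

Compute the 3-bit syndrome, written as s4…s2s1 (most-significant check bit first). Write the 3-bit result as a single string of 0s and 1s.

s1 (pos 1,3,5,7): 1⊕0⊕1⊕1 = 1
s2 (pos 2,3,6,7): 0⊕0⊕0⊕1 = 1
s4 (pos 4,5,6,7): 1⊕1⊕0⊕1 = 1
Syndrome s4…s1 = 111 → error at position 7.

111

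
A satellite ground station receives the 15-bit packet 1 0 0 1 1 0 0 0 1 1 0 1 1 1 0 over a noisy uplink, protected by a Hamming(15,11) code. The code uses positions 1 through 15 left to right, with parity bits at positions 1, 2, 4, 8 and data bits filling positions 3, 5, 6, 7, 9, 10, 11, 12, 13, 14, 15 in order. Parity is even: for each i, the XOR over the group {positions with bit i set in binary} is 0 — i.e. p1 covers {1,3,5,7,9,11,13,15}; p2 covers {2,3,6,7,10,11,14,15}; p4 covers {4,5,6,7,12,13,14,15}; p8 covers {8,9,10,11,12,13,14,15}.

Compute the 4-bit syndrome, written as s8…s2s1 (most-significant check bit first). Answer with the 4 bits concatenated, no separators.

1100

s1 (pos 1,3,5,7,9,11,13,15): 1⊕0⊕1⊕0⊕1⊕0⊕1⊕0 = 0
s2 (pos 2,3,6,7,10,11,14,15): 0⊕0⊕0⊕0⊕1⊕0⊕1⊕0 = 0
s4 (pos 4,5,6,7,12,13,14,15): 1⊕1⊕0⊕0⊕1⊕1⊕1⊕0 = 1
s8 (pos 8,9,10,11,12,13,14,15): 0⊕1⊕1⊕0⊕1⊕1⊕1⊕0 = 1
Syndrome s8…s1 = 1100 → error at position 12.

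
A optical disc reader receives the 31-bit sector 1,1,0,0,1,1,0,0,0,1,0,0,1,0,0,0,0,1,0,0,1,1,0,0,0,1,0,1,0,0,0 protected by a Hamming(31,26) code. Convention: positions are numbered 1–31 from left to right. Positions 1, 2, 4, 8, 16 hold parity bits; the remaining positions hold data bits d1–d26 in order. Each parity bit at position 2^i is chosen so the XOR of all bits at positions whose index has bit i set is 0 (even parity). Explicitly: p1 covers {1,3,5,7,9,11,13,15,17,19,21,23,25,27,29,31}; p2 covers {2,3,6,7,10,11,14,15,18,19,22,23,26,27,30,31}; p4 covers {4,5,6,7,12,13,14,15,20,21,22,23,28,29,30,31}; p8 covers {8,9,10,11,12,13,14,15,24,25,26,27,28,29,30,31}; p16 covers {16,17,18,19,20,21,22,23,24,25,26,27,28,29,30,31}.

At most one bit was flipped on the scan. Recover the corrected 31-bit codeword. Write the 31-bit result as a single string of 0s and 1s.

1100110001001001010011000101000

s1 (pos 1,3,5,7,9,11,13,15,17,19,21,23,25,27,29,31): 1⊕0⊕1⊕0⊕0⊕0⊕1⊕0⊕0⊕0⊕1⊕0⊕0⊕0⊕0⊕0 = 0
s2 (pos 2,3,6,7,10,11,14,15,18,19,22,23,26,27,30,31): 1⊕0⊕1⊕0⊕1⊕0⊕0⊕0⊕1⊕0⊕1⊕0⊕1⊕0⊕0⊕0 = 0
s4 (pos 4,5,6,7,12,13,14,15,20,21,22,23,28,29,30,31): 0⊕1⊕1⊕0⊕0⊕1⊕0⊕0⊕0⊕1⊕1⊕0⊕1⊕0⊕0⊕0 = 0
s8 (pos 8,9,10,11,12,13,14,15,24,25,26,27,28,29,30,31): 0⊕0⊕1⊕0⊕0⊕1⊕0⊕0⊕0⊕0⊕1⊕0⊕1⊕0⊕0⊕0 = 0
s16 (pos 16,17,18,19,20,21,22,23,24,25,26,27,28,29,30,31): 0⊕0⊕1⊕0⊕0⊕1⊕1⊕0⊕0⊕0⊕1⊕0⊕1⊕0⊕0⊕0 = 1
Syndrome s16…s1 = 10000 → error at position 16.
Flip position 16: 1100110001001000010011000101000 → 1100110001001001010011000101000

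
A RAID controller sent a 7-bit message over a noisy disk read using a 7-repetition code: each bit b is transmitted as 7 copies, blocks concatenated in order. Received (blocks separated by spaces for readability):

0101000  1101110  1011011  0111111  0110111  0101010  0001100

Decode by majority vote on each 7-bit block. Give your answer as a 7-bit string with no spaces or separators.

Block 1 (0101000): 2 ones → 0
Block 2 (1101110): 5 ones → 1
Block 3 (1011011): 5 ones → 1
Block 4 (0111111): 6 ones → 1
Block 5 (0110111): 5 ones → 1
Block 6 (0101010): 3 ones → 0
Block 7 (0001100): 2 ones → 0

0111100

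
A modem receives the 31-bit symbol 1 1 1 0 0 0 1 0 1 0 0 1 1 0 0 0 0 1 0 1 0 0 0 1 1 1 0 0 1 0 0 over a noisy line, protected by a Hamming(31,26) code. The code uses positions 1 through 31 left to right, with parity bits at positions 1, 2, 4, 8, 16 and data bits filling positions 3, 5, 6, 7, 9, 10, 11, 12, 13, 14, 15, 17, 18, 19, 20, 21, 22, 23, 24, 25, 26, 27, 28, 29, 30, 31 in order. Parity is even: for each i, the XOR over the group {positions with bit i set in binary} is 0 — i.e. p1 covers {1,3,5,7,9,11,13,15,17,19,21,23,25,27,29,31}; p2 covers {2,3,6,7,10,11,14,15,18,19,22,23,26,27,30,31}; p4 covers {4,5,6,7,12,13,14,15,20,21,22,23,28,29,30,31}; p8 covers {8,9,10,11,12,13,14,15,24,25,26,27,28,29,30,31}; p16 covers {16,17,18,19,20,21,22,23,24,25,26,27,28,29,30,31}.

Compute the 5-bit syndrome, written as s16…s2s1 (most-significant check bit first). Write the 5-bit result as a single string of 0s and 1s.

s1 (pos 1,3,5,7,9,11,13,15,17,19,21,23,25,27,29,31): 1⊕1⊕0⊕1⊕1⊕0⊕1⊕0⊕0⊕0⊕0⊕0⊕1⊕0⊕1⊕0 = 1
s2 (pos 2,3,6,7,10,11,14,15,18,19,22,23,26,27,30,31): 1⊕1⊕0⊕1⊕0⊕0⊕0⊕0⊕1⊕0⊕0⊕0⊕1⊕0⊕0⊕0 = 1
s4 (pos 4,5,6,7,12,13,14,15,20,21,22,23,28,29,30,31): 0⊕0⊕0⊕1⊕1⊕1⊕0⊕0⊕1⊕0⊕0⊕0⊕0⊕1⊕0⊕0 = 1
s8 (pos 8,9,10,11,12,13,14,15,24,25,26,27,28,29,30,31): 0⊕1⊕0⊕0⊕1⊕1⊕0⊕0⊕1⊕1⊕1⊕0⊕0⊕1⊕0⊕0 = 1
s16 (pos 16,17,18,19,20,21,22,23,24,25,26,27,28,29,30,31): 0⊕0⊕1⊕0⊕1⊕0⊕0⊕0⊕1⊕1⊕1⊕0⊕0⊕1⊕0⊕0 = 0
Syndrome s16…s1 = 01111 → error at position 15.

01111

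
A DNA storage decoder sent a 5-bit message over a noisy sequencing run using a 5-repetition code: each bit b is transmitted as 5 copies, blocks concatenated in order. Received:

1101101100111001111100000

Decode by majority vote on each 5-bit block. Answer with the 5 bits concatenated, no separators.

10110

Block 1 (11011): 4 ones → 1
Block 2 (01100): 2 ones → 0
Block 3 (11100): 3 ones → 1
Block 4 (11111): 5 ones → 1
Block 5 (00000): 0 ones → 0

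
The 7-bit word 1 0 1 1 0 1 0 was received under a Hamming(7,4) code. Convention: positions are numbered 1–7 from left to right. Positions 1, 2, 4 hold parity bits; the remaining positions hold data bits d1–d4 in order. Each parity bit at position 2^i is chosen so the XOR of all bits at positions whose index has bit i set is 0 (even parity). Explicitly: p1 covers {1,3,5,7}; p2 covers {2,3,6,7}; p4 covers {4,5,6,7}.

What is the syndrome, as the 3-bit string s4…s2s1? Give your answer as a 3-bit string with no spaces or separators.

s1 (pos 1,3,5,7): 1⊕1⊕0⊕0 = 0
s2 (pos 2,3,6,7): 0⊕1⊕1⊕0 = 0
s4 (pos 4,5,6,7): 1⊕0⊕1⊕0 = 0
Syndrome s4…s1 = 000 → no error.

000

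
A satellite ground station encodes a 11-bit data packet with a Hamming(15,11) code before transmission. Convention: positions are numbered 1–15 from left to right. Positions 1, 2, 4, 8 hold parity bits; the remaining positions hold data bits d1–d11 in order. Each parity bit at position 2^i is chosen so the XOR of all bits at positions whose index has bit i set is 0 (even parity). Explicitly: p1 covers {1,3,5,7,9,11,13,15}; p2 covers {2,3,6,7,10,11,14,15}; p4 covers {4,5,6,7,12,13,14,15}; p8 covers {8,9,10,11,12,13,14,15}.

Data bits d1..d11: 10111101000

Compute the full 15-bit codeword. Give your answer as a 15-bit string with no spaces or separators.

101101111101000

Place data at non-parity positions: p1 p2 1 p4 0 1 1 p8 1 1 0 1 0 0 0
p1 (pos 1,3,5,7,9,11,13,15): XOR of data positions = 1⊕0⊕1⊕1⊕0⊕0⊕0 = 1
p2 (pos 2,3,6,7,10,11,14,15): XOR of data positions = 1⊕1⊕1⊕1⊕0⊕0⊕0 = 0
p4 (pos 4,5,6,7,12,13,14,15): XOR of data positions = 0⊕1⊕1⊕1⊕0⊕0⊕0 = 1
p8 (pos 8,9,10,11,12,13,14,15): XOR of data positions = 1⊕1⊕0⊕1⊕0⊕0⊕0 = 1
Codeword: 101101111101000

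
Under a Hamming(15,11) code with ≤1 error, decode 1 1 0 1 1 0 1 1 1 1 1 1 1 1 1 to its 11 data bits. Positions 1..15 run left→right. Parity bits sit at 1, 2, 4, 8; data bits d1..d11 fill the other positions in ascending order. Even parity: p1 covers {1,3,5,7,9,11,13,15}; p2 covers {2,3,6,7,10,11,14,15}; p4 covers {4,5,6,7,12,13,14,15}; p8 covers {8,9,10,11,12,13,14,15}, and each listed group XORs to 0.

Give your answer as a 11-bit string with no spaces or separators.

s1 (pos 1,3,5,7,9,11,13,15): 1⊕0⊕1⊕1⊕1⊕1⊕1⊕1 = 1
s2 (pos 2,3,6,7,10,11,14,15): 1⊕0⊕0⊕1⊕1⊕1⊕1⊕1 = 0
s4 (pos 4,5,6,7,12,13,14,15): 1⊕1⊕0⊕1⊕1⊕1⊕1⊕1 = 1
s8 (pos 8,9,10,11,12,13,14,15): 1⊕1⊕1⊕1⊕1⊕1⊕1⊕1 = 0
Syndrome s8…s1 = 0101 → error at position 5.
Flip position 5: 110110111111111 → 110100111111111
Read data bits from positions 3,5,6,7,9,10,11,12,13,14,15: 00011111111

00011111111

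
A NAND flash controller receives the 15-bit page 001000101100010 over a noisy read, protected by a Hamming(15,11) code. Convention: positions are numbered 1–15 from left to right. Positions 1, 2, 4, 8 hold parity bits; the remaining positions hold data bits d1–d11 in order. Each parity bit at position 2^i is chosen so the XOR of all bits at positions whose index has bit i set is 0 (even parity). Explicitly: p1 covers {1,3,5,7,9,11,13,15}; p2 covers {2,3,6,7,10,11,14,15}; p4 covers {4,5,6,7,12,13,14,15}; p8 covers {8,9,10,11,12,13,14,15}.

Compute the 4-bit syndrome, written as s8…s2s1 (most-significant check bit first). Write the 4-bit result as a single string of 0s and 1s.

s1 (pos 1,3,5,7,9,11,13,15): 0⊕1⊕0⊕1⊕1⊕0⊕0⊕0 = 1
s2 (pos 2,3,6,7,10,11,14,15): 0⊕1⊕0⊕1⊕1⊕0⊕1⊕0 = 0
s4 (pos 4,5,6,7,12,13,14,15): 0⊕0⊕0⊕1⊕0⊕0⊕1⊕0 = 0
s8 (pos 8,9,10,11,12,13,14,15): 0⊕1⊕1⊕0⊕0⊕0⊕1⊕0 = 1
Syndrome s8…s1 = 1001 → error at position 9.

1001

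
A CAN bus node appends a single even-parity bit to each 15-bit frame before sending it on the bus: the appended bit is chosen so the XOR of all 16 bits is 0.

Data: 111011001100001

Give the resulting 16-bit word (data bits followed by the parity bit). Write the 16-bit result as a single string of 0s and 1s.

XOR of the 15 data bits: 1⊕1⊕1⊕0⊕1⊕1⊕0⊕0⊕1⊕1⊕0⊕0⊕0⊕0⊕1 = 0
Parity bit = 0 (so all 16 bits XOR to 0).

1110110011000010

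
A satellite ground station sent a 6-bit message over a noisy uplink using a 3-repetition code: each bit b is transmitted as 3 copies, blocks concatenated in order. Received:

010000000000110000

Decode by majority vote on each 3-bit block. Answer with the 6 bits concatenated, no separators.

000010

Block 1 (010): 1 one → 0
Block 2 (000): 0 ones → 0
Block 3 (000): 0 ones → 0
Block 4 (000): 0 ones → 0
Block 5 (110): 2 ones → 1
Block 6 (000): 0 ones → 0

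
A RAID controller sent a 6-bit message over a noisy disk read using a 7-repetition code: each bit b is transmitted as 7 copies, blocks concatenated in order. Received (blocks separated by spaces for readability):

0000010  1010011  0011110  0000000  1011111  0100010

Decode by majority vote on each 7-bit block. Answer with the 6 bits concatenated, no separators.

011010

Block 1 (0000010): 1 one → 0
Block 2 (1010011): 4 ones → 1
Block 3 (0011110): 4 ones → 1
Block 4 (0000000): 0 ones → 0
Block 5 (1011111): 6 ones → 1
Block 6 (0100010): 2 ones → 0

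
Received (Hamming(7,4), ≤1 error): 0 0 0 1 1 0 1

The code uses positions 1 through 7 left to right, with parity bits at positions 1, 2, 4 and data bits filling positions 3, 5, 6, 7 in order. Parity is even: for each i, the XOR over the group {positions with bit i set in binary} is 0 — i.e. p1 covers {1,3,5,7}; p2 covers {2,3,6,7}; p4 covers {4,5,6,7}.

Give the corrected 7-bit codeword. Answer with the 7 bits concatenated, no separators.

0001111

s1 (pos 1,3,5,7): 0⊕0⊕1⊕1 = 0
s2 (pos 2,3,6,7): 0⊕0⊕0⊕1 = 1
s4 (pos 4,5,6,7): 1⊕1⊕0⊕1 = 1
Syndrome s4…s1 = 110 → error at position 6.
Flip position 6: 0001101 → 0001111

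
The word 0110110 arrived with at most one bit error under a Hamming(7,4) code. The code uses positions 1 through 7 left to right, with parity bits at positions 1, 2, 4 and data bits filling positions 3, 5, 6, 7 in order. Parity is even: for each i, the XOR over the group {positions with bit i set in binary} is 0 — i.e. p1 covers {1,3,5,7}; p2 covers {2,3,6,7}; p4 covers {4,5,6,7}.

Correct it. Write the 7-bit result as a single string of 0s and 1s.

s1 (pos 1,3,5,7): 0⊕1⊕1⊕0 = 0
s2 (pos 2,3,6,7): 1⊕1⊕1⊕0 = 1
s4 (pos 4,5,6,7): 0⊕1⊕1⊕0 = 0
Syndrome s4…s1 = 010 → error at position 2.
Flip position 2: 0110110 → 0010110

0010110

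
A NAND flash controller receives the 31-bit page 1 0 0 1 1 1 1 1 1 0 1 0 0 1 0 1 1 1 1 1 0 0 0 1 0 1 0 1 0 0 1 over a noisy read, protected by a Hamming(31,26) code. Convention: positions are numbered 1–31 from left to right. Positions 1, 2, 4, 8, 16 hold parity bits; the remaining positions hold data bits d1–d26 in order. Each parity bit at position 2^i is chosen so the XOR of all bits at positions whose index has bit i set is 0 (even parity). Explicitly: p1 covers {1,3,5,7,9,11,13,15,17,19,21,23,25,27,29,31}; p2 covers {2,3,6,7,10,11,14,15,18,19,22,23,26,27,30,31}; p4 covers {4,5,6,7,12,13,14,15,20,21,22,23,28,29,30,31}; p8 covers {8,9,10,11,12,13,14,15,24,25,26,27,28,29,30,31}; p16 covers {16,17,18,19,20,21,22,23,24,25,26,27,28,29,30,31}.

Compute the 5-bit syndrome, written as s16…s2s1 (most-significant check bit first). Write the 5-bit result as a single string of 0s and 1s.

s1 (pos 1,3,5,7,9,11,13,15,17,19,21,23,25,27,29,31): 1⊕0⊕1⊕1⊕1⊕1⊕0⊕0⊕1⊕1⊕0⊕0⊕0⊕0⊕0⊕1 = 0
s2 (pos 2,3,6,7,10,11,14,15,18,19,22,23,26,27,30,31): 0⊕0⊕1⊕1⊕0⊕1⊕1⊕0⊕1⊕1⊕0⊕0⊕1⊕0⊕0⊕1 = 0
s4 (pos 4,5,6,7,12,13,14,15,20,21,22,23,28,29,30,31): 1⊕1⊕1⊕1⊕0⊕0⊕1⊕0⊕1⊕0⊕0⊕0⊕1⊕0⊕0⊕1 = 0
s8 (pos 8,9,10,11,12,13,14,15,24,25,26,27,28,29,30,31): 1⊕1⊕0⊕1⊕0⊕0⊕1⊕0⊕1⊕0⊕1⊕0⊕1⊕0⊕0⊕1 = 0
s16 (pos 16,17,18,19,20,21,22,23,24,25,26,27,28,29,30,31): 1⊕1⊕1⊕1⊕1⊕0⊕0⊕0⊕1⊕0⊕1⊕0⊕1⊕0⊕0⊕1 = 1
Syndrome s16…s1 = 10000 → error at position 16.

10000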